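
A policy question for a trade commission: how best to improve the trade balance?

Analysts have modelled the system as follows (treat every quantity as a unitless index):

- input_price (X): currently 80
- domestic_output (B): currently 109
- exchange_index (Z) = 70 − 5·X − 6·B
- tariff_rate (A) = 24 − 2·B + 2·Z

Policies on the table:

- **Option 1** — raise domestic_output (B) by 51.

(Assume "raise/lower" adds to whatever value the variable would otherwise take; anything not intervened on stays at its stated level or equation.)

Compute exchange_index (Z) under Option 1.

-1290

Option 1 (B + 51):
  X = 80
  B = 109 + 51 = 160
  Z = 70 − 5·80 − 6·160 = -1290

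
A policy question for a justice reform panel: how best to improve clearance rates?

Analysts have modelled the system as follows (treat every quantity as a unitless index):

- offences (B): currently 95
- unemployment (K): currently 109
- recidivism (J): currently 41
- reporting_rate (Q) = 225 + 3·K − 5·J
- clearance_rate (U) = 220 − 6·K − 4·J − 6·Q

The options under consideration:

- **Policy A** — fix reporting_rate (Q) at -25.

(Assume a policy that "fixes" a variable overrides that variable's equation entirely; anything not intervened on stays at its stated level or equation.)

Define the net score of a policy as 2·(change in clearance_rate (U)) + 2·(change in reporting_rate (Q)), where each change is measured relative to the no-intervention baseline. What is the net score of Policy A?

3720

Baseline:
  K = 109
  J = 41
  Q = 225 + 3·109 − 5·41 = 347
  U = 220 − 6·109 − 4·41 − 6·347 = -2680
Policy A (Q := -25):
  K = 109
  J = 41
  Q = -25
  U = 220 − 6·109 − 4·41 − 6·(-25) = -448
ΔU = -448 − (-2680) = 2232; ΔQ = -25 − 347 = -372
Score = 2·2232 + 2·(-372) = 3720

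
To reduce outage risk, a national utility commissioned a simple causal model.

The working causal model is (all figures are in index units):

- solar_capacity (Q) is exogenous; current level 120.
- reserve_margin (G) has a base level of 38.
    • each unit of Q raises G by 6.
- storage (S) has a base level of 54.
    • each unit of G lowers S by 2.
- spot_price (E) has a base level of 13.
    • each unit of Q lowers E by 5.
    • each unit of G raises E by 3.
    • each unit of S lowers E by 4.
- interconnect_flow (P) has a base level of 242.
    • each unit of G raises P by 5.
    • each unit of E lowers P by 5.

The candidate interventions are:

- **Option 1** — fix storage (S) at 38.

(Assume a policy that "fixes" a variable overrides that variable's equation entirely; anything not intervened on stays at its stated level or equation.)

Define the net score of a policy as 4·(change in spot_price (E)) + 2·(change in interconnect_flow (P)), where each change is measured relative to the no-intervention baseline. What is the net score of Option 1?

Baseline:
  Q = 120
  G = 38 + 6·120 = 758
  S = 54 − 2·758 = -1462
  E = 13 − 5·120 + 3·758 − 4·(-1462) = 7535
  P = 242 + 5·758 − 5·7535 = -33643
Option 1 (S := 38):
  Q = 120
  G = 38 + 6·120 = 758
  S = 38
  E = 13 − 5·120 + 3·758 − 4·38 = 1535
  P = 242 + 5·758 − 5·1535 = -3643
ΔE = 1535 − 7535 = -6000; ΔP = -3643 − (-33643) = 30000
Score = 4·(-6000) + 2·30000 = 36000

36000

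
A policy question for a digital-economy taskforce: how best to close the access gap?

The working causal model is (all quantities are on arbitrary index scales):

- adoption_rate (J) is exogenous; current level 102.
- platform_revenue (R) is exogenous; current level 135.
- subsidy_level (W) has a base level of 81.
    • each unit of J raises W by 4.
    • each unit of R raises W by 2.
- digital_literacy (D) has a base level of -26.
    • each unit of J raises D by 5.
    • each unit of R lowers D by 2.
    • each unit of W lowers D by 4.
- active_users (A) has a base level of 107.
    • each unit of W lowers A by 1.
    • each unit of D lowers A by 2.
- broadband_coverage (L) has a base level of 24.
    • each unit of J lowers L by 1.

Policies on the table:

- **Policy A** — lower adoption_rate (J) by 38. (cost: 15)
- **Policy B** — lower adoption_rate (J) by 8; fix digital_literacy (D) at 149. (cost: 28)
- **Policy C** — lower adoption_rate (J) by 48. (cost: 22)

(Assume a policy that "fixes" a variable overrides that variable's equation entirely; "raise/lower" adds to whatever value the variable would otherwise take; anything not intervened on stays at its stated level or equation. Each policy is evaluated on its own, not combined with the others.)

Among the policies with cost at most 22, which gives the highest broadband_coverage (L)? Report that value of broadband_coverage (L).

Policy A (J − 38):
  J = 102 − 38 = 64
  L = 24 − 64 = -40
Policy C (J − 48):
  J = 102 − 48 = 54
  L = 24 − 54 = -30
Comparing — Policy A: L=-40, Policy C: L=-30. Highest is -30 (Policy C).

-30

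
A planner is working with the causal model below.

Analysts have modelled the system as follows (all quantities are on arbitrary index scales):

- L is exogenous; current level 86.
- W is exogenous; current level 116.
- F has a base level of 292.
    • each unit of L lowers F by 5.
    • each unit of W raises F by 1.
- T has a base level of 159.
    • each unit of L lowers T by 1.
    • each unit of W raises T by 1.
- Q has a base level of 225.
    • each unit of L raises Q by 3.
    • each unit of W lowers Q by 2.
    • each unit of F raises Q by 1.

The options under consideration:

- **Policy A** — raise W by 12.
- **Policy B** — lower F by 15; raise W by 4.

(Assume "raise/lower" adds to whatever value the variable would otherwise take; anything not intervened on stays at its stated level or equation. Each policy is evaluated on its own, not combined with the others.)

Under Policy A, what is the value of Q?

217

Policy A (W + 12):
  L = 86
  W = 116 + 12 = 128
  F = 292 − 5·86 + 128 = -10
  Q = 225 + 3·86 − 2·128 + (-10) = 217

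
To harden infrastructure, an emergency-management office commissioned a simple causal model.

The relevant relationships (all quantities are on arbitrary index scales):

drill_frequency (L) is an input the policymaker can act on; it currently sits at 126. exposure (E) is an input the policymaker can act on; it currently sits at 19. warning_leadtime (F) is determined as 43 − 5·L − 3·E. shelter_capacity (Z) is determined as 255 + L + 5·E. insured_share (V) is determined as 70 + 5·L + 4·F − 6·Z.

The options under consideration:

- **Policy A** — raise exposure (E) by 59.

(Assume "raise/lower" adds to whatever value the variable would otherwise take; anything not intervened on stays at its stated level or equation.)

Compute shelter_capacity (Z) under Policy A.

771

Policy A (E + 59):
  L = 126
  E = 19 + 59 = 78
  Z = 255 + 126 + 5·78 = 771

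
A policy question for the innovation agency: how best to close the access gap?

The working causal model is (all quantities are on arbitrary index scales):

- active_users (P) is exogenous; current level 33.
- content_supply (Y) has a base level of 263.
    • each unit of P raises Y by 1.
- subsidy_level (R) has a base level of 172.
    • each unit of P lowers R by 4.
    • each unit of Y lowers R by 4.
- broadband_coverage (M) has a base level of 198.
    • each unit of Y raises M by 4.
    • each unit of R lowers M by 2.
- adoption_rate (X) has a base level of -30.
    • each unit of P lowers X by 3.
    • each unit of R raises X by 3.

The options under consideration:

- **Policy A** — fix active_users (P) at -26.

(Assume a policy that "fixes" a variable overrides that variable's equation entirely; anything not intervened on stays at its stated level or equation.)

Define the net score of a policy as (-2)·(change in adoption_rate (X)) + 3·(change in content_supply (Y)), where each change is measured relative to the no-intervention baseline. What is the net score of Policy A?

Baseline:
  P = 33
  Y = 263 + 33 = 296
  R = 172 − 4·33 − 4·296 = -1144
  X = -30 − 3·33 + 3·(-1144) = -3561
Policy A (P := -26):
  P = -26
  Y = 263 + (-26) = 237
  R = 172 − 4·(-26) − 4·237 = -672
  X = -30 − 3·(-26) + 3·(-672) = -1968
ΔX = -1968 − (-3561) = 1593; ΔY = 237 − 296 = -59
Score = (-2)·1593 + 3·(-59) = -3363

-3363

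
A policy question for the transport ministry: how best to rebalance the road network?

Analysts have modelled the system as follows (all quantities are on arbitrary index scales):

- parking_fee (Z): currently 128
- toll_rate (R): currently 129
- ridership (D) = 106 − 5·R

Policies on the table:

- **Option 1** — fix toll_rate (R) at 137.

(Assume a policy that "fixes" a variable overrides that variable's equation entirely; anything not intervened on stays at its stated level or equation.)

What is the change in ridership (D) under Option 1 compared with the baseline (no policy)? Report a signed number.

Baseline:
  R = 129
  D = 106 − 5·129 = -539
Option 1 (R := 137):
  R = 137
  D = 106 − 5·137 = -579
Change in D: -579 − (-539) = -40

-40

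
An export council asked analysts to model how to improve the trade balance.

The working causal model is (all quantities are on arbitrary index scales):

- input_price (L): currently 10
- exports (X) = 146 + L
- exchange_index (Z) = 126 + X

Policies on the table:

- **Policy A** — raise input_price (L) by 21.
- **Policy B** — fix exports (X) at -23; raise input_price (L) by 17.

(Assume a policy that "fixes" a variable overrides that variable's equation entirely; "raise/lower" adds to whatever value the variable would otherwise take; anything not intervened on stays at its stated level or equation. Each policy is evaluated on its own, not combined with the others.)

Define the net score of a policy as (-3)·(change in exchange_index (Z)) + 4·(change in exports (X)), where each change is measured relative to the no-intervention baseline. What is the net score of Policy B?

-179

Baseline:
  L = 10
  X = 146 + 10 = 156
  Z = 126 + 156 = 282
Policy B (X := -23, L + 17):
  L = 10 + 17 = 27
  X = -23
  Z = 126 + (-23) = 103
ΔZ = 103 − 282 = -179; ΔX = -23 − 156 = -179
Score = (-3)·(-179) + 4·(-179) = -179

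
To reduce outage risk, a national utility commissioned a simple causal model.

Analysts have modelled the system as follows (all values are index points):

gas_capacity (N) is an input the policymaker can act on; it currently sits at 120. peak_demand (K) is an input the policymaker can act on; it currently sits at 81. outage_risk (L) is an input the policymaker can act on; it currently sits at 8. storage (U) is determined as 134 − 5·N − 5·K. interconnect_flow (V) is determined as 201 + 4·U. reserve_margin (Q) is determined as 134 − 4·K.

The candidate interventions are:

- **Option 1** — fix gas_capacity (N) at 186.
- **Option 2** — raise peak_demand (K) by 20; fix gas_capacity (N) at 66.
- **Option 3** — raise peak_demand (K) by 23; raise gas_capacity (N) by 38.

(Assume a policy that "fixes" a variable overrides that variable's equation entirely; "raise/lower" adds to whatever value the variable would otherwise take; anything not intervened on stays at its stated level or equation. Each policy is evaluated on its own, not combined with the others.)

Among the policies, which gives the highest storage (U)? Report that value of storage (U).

Option 1 (N := 186):
  N = 186
  K = 81
  U = 134 − 5·186 − 5·81 = -1201
Option 2 (K + 20, N := 66):
  N = 66
  K = 81 + 20 = 101
  U = 134 − 5·66 − 5·101 = -701
Option 3 (K + 23, N + 38):
  N = 120 + 38 = 158
  K = 81 + 23 = 104
  U = 134 − 5·158 − 5·104 = -1176
Comparing — Option 1: U=-1201, Option 2: U=-701, Option 3: U=-1176. Highest is -701 (Option 2).

-701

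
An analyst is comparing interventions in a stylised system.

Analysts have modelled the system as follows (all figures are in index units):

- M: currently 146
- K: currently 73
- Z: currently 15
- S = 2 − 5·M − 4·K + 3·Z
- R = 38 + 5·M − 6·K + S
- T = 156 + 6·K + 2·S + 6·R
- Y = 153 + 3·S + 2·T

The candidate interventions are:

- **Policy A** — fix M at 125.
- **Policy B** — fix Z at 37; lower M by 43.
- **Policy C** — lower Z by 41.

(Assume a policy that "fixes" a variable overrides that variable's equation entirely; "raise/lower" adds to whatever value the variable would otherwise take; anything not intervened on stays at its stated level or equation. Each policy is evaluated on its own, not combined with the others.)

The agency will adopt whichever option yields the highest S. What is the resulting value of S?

Policy A (M := 125):
  M = 125
  K = 73
  Z = 15
  S = 2 − 5·125 − 4·73 + 3·15 = -870
Policy B (Z := 37, M − 43):
  M = 146 − 43 = 103
  K = 73
  Z = 37
  S = 2 − 5·103 − 4·73 + 3·37 = -694
Policy C (Z − 41):
  M = 146
  K = 73
  Z = 15 − 41 = -26
  S = 2 − 5·146 − 4·73 + 3·(-26) = -1098
Comparing — Policy A: S=-870, Policy B: S=-694, Policy C: S=-1098. Highest is -694 (Policy B).

-694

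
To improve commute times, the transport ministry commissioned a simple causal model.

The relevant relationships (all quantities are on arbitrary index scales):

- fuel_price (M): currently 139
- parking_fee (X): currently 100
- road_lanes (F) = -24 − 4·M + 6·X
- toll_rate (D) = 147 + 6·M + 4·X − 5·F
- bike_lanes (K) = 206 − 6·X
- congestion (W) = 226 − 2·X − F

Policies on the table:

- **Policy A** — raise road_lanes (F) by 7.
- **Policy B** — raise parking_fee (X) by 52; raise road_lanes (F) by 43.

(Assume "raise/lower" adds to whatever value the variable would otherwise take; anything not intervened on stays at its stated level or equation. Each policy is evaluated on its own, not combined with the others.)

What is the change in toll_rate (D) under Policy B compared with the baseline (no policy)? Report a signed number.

Baseline:
  M = 139
  X = 100
  F = -24 − 4·139 + 6·100 = 20
  D = 147 + 6·139 + 4·100 − 5·20 = 1281
Policy B (X + 52, F + 43):
  M = 139
  X = 100 + 52 = 152
  F = -24 − 4·139 + 6·152 (+43 from intervention) = 375
  D = 147 + 6·139 + 4·152 − 5·375 = -286
Change in D: -286 − 1281 = -1567

-1567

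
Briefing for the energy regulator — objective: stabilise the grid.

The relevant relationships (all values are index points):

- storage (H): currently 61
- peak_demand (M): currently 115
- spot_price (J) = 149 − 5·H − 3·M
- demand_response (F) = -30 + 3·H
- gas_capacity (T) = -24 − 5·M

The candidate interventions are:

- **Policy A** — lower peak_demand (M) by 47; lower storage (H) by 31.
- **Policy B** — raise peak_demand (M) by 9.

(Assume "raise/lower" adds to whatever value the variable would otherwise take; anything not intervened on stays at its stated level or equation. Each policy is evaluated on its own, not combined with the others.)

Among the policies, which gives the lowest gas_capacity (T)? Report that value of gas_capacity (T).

Policy A (M − 47, H − 31):
  M = 115 − 47 = 68
  T = -24 − 5·68 = -364
Policy B (M + 9):
  M = 115 + 9 = 124
  T = -24 − 5·124 = -644
Comparing — Policy A: T=-364, Policy B: T=-644. Lowest is -644 (Policy B).

-644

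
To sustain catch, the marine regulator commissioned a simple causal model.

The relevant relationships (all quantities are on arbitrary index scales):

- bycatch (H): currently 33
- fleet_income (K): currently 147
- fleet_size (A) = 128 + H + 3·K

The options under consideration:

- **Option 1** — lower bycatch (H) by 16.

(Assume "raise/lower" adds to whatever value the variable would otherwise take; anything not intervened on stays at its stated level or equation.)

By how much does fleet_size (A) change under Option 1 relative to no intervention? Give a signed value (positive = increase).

Baseline:
  H = 33
  K = 147
  A = 128 + 33 + 3·147 = 602
Option 1 (H − 16):
  H = 33 − 16 = 17
  K = 147
  A = 128 + 17 + 3·147 = 586
Change in A: 586 − 602 = -16

-16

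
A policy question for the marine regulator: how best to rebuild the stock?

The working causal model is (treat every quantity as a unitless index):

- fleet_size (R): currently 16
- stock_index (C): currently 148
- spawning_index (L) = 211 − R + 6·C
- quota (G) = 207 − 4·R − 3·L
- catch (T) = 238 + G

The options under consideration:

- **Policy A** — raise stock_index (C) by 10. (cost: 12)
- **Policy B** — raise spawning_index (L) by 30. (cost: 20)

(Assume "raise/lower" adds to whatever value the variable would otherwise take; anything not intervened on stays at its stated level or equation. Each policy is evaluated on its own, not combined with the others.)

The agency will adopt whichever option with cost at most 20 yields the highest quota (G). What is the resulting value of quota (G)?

Policy A (C + 10):
  R = 16
  C = 148 + 10 = 158
  L = 211 − 16 + 6·158 = 1143
  G = 207 − 4·16 − 3·1143 = -3286
Policy B (L + 30):
  R = 16
  C = 148
  L = 211 − 16 + 6·148 (+30 from intervention) = 1113
  G = 207 − 4·16 − 3·1113 = -3196
Comparing — Policy A: G=-3286, Policy B: G=-3196. Highest is -3196 (Policy B).

-3196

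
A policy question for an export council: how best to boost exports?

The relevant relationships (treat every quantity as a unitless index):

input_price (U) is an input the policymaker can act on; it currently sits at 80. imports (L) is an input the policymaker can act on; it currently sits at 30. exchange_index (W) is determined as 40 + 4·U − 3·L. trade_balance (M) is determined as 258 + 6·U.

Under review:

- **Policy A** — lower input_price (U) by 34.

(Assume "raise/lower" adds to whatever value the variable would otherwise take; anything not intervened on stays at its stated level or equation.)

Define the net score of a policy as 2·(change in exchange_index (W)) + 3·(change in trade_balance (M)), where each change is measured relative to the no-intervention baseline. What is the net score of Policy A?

Baseline:
  U = 80
  L = 30
  W = 40 + 4·80 − 3·30 = 270
  M = 258 + 6·80 = 738
Policy A (U − 34):
  U = 80 − 34 = 46
  L = 30
  W = 40 + 4·46 − 3·30 = 134
  M = 258 + 6·46 = 534
ΔW = 134 − 270 = -136; ΔM = 534 − 738 = -204
Score = 2·(-136) + 3·(-204) = -884

-884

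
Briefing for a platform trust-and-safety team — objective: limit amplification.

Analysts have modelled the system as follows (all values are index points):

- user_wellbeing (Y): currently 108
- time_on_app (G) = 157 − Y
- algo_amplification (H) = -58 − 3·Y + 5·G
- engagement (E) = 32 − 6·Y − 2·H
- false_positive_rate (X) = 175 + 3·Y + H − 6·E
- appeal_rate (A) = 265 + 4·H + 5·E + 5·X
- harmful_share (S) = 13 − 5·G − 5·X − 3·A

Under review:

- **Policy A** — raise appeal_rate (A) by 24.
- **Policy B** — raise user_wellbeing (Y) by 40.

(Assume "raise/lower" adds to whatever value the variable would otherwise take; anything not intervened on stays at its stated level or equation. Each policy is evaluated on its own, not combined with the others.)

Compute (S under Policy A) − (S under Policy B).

Policy A (A + 24):
  Y = 108
  G = 157 − 108 = 49
  H = -58 − 3·108 + 5·49 = -137
  E = 32 − 6·108 − 2·(-137) = -342
  X = 175 + 3·108 + (-137) − 6·(-342) = 2414
  A = 265 + 4·(-137) + 5·(-342) + 5·2414 (+24 from intervention) = 10101
  S = 13 − 5·49 − 5·2414 − 3·10101 = -42605
Policy B (Y + 40):
  Y = 108 + 40 = 148
  G = 157 − 148 = 9
  H = -58 − 3·148 + 5·9 = -457
  E = 32 − 6·148 − 2·(-457) = 58
  X = 175 + 3·148 + (-457) − 6·58 = -186
  A = 265 + 4·(-457) + 5·58 + 5·(-186) = -2203
  S = 13 − 5·9 − 5·(-186) − 3·(-2203) = 7507
S: -42605 − 7507 = -50112

-50112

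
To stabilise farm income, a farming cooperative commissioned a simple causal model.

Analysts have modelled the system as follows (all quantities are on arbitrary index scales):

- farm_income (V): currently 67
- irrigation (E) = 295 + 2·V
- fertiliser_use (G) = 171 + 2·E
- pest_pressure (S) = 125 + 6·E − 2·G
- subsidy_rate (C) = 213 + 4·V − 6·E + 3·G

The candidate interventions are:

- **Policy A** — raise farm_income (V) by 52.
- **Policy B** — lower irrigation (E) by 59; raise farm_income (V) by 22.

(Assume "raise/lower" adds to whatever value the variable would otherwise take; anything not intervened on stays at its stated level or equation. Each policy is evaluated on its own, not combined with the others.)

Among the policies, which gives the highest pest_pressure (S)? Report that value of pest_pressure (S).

849

Policy A (V + 52):
  V = 67 + 52 = 119
  E = 295 + 2·119 = 533
  G = 171 + 2·533 = 1237
  S = 125 + 6·533 − 2·1237 = 849
Policy B (E − 59, V + 22):
  V = 67 + 22 = 89
  E = 295 + 2·89 (−59 from intervention) = 414
  G = 171 + 2·414 = 999
  S = 125 + 6·414 − 2·999 = 611
Comparing — Policy A: S=849, Policy B: S=611. Highest is 849 (Policy A).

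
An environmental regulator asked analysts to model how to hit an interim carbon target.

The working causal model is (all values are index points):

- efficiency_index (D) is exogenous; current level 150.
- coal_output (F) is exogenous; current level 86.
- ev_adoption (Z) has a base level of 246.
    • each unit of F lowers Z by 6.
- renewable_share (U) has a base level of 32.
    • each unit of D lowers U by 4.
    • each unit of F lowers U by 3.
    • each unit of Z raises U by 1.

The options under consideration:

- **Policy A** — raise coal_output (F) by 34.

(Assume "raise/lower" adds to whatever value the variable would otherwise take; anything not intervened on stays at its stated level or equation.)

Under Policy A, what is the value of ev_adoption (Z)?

Policy A (F + 34):
  F = 86 + 34 = 120
  Z = 246 − 6·120 = -474

-474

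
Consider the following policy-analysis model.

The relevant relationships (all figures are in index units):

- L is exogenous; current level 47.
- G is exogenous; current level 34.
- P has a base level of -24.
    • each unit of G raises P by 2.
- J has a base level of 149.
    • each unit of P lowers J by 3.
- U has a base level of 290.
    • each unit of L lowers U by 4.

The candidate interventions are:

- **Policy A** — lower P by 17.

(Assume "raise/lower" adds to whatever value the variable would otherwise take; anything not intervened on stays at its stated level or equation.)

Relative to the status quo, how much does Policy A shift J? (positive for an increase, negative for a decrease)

51

Baseline:
  G = 34
  P = -24 + 2·34 = 44
  J = 149 − 3·44 = 17
Policy A (P − 17):
  G = 34
  P = -24 + 2·34 (−17 from intervention) = 27
  J = 149 − 3·27 = 68
Change in J: 68 − 17 = 51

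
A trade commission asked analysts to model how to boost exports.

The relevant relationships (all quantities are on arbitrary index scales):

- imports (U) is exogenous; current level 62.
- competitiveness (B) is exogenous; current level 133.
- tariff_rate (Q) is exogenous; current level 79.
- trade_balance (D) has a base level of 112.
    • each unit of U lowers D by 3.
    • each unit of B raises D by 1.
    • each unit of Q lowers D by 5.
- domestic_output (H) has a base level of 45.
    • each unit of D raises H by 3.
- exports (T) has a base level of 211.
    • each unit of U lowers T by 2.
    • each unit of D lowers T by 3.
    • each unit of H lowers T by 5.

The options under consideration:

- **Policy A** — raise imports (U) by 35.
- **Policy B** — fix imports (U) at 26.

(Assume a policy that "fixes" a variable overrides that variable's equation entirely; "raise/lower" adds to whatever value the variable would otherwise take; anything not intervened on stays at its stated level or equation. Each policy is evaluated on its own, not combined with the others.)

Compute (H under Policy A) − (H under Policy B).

-639

Policy A (U + 35):
  U = 62 + 35 = 97
  B = 133
  Q = 79
  D = 112 − 3·97 + 133 − 5·79 = -441
  H = 45 + 3·(-441) = -1278
Policy B (U := 26):
  U = 26
  B = 133
  Q = 79
  D = 112 − 3·26 + 133 − 5·79 = -228
  H = 45 + 3·(-228) = -639
H: -1278 − (-639) = -639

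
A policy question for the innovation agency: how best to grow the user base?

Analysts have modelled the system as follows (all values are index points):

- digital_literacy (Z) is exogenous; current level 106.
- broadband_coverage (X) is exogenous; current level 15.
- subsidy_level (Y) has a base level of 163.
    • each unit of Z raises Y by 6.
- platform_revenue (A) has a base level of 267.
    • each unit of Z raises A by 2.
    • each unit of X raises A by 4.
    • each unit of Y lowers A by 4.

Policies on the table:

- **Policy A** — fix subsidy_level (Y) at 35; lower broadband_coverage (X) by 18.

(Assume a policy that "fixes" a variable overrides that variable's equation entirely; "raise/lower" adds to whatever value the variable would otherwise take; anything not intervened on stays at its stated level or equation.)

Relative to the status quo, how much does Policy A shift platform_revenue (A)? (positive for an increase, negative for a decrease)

Baseline:
  Z = 106
  X = 15
  Y = 163 + 6·106 = 799
  A = 267 + 2·106 + 4·15 − 4·799 = -2657
Policy A (Y := 35, X − 18):
  Z = 106
  X = 15 − 18 = -3
  Y = 35
  A = 267 + 2·106 + 4·(-3) − 4·35 = 327
Change in A: 327 − (-2657) = 2984

2984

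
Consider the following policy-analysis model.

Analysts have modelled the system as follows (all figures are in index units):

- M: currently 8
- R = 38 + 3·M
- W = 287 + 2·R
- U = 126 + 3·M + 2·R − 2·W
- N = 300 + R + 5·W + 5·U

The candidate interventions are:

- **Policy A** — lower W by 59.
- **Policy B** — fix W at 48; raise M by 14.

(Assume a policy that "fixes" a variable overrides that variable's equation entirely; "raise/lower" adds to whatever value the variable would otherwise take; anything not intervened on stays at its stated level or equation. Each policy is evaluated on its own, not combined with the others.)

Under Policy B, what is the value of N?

2164

Policy B (W := 48, M + 14):
  M = 8 + 14 = 22
  R = 38 + 3·22 = 104
  W = 48
  U = 126 + 3·22 + 2·104 − 2·48 = 304
  N = 300 + 104 + 5·48 + 5·304 = 2164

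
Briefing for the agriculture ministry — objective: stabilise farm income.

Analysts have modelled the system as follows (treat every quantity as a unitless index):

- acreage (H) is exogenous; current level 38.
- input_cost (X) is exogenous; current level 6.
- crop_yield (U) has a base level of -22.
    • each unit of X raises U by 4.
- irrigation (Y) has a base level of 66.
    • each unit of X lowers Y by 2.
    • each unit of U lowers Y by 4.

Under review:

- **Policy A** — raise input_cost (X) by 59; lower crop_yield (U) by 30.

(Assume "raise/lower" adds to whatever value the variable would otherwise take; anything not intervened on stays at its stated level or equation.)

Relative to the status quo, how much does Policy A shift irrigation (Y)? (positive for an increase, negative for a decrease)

-942

Baseline:
  X = 6
  U = -22 + 4·6 = 2
  Y = 66 − 2·6 − 4·2 = 46
Policy A (X + 59, U − 30):
  X = 6 + 59 = 65
  U = -22 + 4·65 (−30 from intervention) = 208
  Y = 66 − 2·65 − 4·208 = -896
Change in Y: -896 − 46 = -942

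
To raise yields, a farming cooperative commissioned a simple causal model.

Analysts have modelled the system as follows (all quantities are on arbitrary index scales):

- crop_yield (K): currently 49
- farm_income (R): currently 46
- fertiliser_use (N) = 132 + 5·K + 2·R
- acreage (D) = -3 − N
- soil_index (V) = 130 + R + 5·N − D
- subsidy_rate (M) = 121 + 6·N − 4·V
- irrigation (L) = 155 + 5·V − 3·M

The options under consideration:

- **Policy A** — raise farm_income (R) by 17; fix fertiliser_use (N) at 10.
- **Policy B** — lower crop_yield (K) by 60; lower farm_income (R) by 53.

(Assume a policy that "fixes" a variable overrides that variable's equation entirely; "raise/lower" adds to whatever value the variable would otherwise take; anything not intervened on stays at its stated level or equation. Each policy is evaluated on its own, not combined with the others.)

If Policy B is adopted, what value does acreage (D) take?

Policy B (K − 60, R − 53):
  K = 49 − 60 = -11
  R = 46 − 53 = -7
  N = 132 + 5·(-11) + 2·(-7) = 63
  D = -3 − 63 = -66

-66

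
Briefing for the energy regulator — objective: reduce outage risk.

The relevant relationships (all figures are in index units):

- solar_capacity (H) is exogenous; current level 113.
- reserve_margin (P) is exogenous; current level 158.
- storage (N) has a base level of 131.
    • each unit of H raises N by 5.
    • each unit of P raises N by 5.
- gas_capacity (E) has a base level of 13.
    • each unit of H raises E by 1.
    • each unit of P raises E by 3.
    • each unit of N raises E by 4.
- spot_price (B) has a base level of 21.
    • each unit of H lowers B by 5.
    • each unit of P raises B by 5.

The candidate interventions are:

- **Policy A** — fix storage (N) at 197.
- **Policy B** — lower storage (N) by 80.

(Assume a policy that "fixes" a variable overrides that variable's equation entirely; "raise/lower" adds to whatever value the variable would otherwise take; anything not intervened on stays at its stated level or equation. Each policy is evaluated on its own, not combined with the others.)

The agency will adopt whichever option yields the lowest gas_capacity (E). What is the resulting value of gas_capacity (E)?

Policy A (N := 197):
  H = 113
  P = 158
  N = 197
  E = 13 + 113 + 3·158 + 4·197 = 1388
Policy B (N − 80):
  H = 113
  P = 158
  N = 131 + 5·113 + 5·158 (−80 from intervention) = 1406
  E = 13 + 113 + 3·158 + 4·1406 = 6224
Comparing — Policy A: E=1388, Policy B: E=6224. Lowest is 1388 (Policy A).

1388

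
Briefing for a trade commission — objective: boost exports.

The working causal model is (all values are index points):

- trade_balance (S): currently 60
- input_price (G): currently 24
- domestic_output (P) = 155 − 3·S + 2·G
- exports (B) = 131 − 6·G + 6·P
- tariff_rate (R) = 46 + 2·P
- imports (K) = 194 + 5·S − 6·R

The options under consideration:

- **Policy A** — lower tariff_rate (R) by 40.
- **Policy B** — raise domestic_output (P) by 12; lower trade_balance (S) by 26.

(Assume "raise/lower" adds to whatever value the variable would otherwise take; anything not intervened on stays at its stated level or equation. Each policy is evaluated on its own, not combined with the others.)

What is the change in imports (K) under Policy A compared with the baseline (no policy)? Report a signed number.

240

Baseline:
  S = 60
  G = 24
  P = 155 − 3·60 + 2·24 = 23
  R = 46 + 2·23 = 92
  K = 194 + 5·60 − 6·92 = -58
Policy A (R − 40):
  S = 60
  G = 24
  P = 155 − 3·60 + 2·24 = 23
  R = 46 + 2·23 (−40 from intervention) = 52
  K = 194 + 5·60 − 6·52 = 182
Change in K: 182 − (-58) = 240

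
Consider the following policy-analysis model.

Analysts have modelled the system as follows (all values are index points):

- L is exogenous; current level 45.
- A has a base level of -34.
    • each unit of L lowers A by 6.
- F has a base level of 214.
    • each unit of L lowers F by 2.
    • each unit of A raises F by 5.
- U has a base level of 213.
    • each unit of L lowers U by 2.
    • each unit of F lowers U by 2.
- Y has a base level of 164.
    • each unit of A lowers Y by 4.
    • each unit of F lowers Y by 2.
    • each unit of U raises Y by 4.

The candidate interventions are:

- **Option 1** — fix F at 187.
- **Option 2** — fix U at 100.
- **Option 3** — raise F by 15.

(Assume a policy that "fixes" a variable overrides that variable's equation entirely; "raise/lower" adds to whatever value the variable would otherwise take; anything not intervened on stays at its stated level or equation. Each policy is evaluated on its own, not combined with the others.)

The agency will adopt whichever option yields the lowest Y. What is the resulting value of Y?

2

Option 1 (F := 187):
  L = 45
  A = -34 − 6·45 = -304
  F = 187
  U = 213 − 2·45 − 2·187 = -251
  Y = 164 − 4·(-304) − 2·187 + 4·(-251) = 2
Option 2 (U := 100):
  L = 45
  A = -34 − 6·45 = -304
  F = 214 − 2·45 + 5·(-304) = -1396
  U = 100
  Y = 164 − 4·(-304) − 2·(-1396) + 4·100 = 4572
Option 3 (F + 15):
  L = 45
  A = -34 − 6·45 = -304
  F = 214 − 2·45 + 5·(-304) (+15 from intervention) = -1381
  U = 213 − 2·45 − 2·(-1381) = 2885
  Y = 164 − 4·(-304) − 2·(-1381) + 4·2885 = 15682
Comparing — Option 1: Y=2, Option 2: Y=4572, Option 3: Y=15682. Lowest is 2 (Option 1).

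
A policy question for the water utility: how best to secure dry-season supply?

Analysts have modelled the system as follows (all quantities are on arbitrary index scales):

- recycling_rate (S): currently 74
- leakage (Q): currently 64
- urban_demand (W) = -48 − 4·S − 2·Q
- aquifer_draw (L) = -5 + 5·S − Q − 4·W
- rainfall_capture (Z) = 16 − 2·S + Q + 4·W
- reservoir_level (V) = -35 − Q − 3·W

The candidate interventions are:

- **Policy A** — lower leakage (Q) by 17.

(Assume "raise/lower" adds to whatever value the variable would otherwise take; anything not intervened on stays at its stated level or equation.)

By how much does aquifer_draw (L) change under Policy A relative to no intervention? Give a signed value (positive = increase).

Baseline:
  S = 74
  Q = 64
  W = -48 − 4·74 − 2·64 = -472
  L = -5 + 5·74 − 64 − 4·(-472) = 2189
Policy A (Q − 17):
  S = 74
  Q = 64 − 17 = 47
  W = -48 − 4·74 − 2·47 = -438
  L = -5 + 5·74 − 47 − 4·(-438) = 2070
Change in L: 2070 − 2189 = -119

-119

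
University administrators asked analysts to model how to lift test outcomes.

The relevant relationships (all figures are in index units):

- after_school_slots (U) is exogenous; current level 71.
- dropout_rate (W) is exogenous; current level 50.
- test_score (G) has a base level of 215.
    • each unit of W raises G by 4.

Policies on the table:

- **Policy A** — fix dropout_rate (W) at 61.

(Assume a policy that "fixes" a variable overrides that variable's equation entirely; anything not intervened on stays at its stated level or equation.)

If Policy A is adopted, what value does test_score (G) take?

Policy A (W := 61):
  W = 61
  G = 215 + 4·61 = 459

459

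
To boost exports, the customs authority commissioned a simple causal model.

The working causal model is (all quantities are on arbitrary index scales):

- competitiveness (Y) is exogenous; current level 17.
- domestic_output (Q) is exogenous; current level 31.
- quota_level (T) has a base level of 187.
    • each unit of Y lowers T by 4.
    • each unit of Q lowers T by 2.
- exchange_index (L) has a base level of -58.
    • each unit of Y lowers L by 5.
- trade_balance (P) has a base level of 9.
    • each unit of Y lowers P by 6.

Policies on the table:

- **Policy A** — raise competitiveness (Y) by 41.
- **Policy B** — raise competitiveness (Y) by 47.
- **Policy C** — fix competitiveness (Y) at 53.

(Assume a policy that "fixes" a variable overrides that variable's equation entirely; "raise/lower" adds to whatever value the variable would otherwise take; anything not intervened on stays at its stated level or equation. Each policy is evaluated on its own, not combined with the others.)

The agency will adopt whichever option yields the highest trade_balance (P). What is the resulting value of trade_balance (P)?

-309

Policy A (Y + 41):
  Y = 17 + 41 = 58
  P = 9 − 6·58 = -339
Policy B (Y + 47):
  Y = 17 + 47 = 64
  P = 9 − 6·64 = -375
Policy C (Y := 53):
  Y = 53
  P = 9 − 6·53 = -309
Comparing — Policy A: P=-339, Policy B: P=-375, Policy C: P=-309. Highest is -309 (Policy C).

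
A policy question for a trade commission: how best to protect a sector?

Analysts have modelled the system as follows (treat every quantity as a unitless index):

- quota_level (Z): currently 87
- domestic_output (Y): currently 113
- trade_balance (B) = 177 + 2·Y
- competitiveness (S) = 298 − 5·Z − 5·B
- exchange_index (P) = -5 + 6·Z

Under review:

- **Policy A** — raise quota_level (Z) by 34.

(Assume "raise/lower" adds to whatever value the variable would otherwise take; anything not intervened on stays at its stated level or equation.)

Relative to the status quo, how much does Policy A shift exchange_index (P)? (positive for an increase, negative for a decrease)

Baseline:
  Z = 87
  P = -5 + 6·87 = 517
Policy A (Z + 34):
  Z = 87 + 34 = 121
  P = -5 + 6·121 = 721
Change in P: 721 − 517 = 204

204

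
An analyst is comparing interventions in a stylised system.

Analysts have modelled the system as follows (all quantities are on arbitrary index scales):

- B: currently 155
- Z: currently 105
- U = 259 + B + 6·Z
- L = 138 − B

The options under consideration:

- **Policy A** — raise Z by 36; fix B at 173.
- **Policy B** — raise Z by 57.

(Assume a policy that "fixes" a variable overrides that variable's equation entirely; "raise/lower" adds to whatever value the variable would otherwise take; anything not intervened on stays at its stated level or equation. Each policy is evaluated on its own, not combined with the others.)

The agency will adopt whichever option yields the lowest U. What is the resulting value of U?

1278

Policy A (Z + 36, B := 173):
  B = 173
  Z = 105 + 36 = 141
  U = 259 + 173 + 6·141 = 1278
Policy B (Z + 57):
  B = 155
  Z = 105 + 57 = 162
  U = 259 + 155 + 6·162 = 1386
Comparing — Policy A: U=1278, Policy B: U=1386. Lowest is 1278 (Policy A).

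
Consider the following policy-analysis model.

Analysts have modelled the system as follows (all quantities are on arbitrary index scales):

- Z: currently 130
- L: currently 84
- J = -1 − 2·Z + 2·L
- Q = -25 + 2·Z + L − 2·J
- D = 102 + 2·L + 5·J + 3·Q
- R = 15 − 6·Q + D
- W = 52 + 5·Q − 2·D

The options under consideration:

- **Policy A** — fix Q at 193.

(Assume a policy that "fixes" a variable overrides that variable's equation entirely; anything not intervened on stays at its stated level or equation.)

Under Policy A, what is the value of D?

Policy A (Q := 193):
  Z = 130
  L = 84
  J = -1 − 2·130 + 2·84 = -93
  Q = 193
  D = 102 + 2·84 + 5·(-93) + 3·193 = 384

384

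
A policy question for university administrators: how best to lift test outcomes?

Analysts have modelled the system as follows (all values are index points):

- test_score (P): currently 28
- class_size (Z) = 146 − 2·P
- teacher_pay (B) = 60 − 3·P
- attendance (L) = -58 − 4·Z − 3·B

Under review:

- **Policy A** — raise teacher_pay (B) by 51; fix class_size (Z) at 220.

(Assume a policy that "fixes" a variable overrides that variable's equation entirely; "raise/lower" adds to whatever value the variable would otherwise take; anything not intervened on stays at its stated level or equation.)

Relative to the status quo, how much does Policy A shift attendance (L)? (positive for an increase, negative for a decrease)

Baseline:
  P = 28
  Z = 146 − 2·28 = 90
  B = 60 − 3·28 = -24
  L = -58 − 4·90 − 3·(-24) = -346
Policy A (B + 51, Z := 220):
  P = 28
  Z = 220
  B = 60 − 3·28 (+51 from intervention) = 27
  L = -58 − 4·220 − 3·27 = -1019
Change in L: -1019 − (-346) = -673

-673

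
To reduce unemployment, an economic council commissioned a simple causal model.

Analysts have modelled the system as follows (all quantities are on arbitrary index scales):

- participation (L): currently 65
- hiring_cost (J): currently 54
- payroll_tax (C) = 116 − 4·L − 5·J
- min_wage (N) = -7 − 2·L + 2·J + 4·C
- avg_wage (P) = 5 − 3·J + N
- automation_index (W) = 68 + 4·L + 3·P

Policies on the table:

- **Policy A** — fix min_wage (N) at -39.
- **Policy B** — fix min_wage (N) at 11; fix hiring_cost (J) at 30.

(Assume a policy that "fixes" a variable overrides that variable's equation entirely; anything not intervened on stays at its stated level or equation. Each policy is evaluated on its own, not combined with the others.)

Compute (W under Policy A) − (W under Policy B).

Policy A (N := -39):
  L = 65
  J = 54
  C = 116 − 4·65 − 5·54 = -414
  N = -39
  P = 5 − 3·54 + (-39) = -196
  W = 68 + 4·65 + 3·(-196) = -260
Policy B (N := 11, J := 30):
  L = 65
  J = 30
  C = 116 − 4·65 − 5·30 = -294
  N = 11
  P = 5 − 3·30 + 11 = -74
  W = 68 + 4·65 + 3·(-74) = 106
W: -260 − 106 = -366

-366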